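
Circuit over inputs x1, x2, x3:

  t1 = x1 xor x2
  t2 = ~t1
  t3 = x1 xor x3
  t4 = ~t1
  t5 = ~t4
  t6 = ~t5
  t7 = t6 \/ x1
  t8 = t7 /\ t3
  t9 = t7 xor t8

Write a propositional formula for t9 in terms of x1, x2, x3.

t1 = x1 xor x2
t3 = x1 xor x3
t4 = ~t1 = ~(x1 xor x2)
t5 = ~t4 = ~~(x1 xor x2)
t6 = ~t5 = ~~~(x1 xor x2)
t7 = t6 \/ x1 = ~~~(x1 xor x2) \/ x1
t8 = t7 /\ t3 = (~~~(x1 xor x2) \/ x1) /\ (x1 xor x3)
t9 = t7 xor t8 = (~~~(x1 xor x2) \/ x1) xor ((~~~(x1 xor x2) \/ x1) /\ (x1 xor x3))

(~~~(x1 xor x2) \/ x1) xor ((~~~(x1 xor x2) \/ x1) /\ (x1 xor x3))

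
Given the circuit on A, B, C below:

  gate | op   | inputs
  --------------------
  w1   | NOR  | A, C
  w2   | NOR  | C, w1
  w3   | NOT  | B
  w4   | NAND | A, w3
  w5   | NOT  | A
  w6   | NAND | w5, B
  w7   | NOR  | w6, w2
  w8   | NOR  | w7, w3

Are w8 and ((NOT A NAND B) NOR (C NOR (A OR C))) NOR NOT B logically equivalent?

No

w1 = A NOR C
w2 = C NOR w1 = C NOR (A NOR C)
w3 = NOT B
w5 = NOT A
w6 = w5 NAND B = NOT A NAND B
w7 = w6 NOR w2 = (NOT A NAND B) NOR (C NOR (A NOR C))
w8 = w7 NOR w3 = ((NOT A NAND B) NOR (C NOR (A NOR C))) NOR NOT B
At A=0, B=1, C=0: circuit gives 0, formula gives 1.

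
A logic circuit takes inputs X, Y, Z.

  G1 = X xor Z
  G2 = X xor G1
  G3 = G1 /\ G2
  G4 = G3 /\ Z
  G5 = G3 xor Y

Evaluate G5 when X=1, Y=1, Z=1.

G1 = 1 xor 1 = 0
G2 = 1 xor 0 = 1
G3 = 0 /\ 1 = 0
G5 = 0 xor 1 = 1

1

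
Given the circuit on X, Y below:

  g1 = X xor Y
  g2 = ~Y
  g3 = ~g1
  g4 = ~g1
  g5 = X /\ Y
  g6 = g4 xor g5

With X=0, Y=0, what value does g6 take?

g1 = 0 xor 0 = 0
g4 = ~0 = 1
g5 = 0 /\ 0 = 0
g6 = 1 xor 0 = 1

1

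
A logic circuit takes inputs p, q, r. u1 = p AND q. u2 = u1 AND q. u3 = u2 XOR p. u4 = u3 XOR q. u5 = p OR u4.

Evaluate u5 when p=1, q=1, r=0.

1

u1 = 1 AND 1 = 1
u2 = 1 AND 1 = 1
u3 = 1 XOR 1 = 0
u4 = 0 XOR 1 = 1
u5 = 1 OR 1 = 1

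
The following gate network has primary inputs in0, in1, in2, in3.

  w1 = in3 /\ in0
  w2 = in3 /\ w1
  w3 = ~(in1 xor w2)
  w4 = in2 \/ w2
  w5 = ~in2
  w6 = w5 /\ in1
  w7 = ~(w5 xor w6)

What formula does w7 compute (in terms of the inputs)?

w5 = ~in2
w6 = w5 /\ in1 = ~in2 /\ in1
w7 = ~(w5 xor w6) = ~(~in2 xor (~in2 /\ in1))

~(~in2 xor (~in2 /\ in1))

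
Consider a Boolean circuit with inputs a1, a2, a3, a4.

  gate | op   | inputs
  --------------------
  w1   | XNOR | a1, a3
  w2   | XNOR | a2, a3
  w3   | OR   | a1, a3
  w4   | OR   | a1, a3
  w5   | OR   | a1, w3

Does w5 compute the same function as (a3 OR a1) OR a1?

Yes

w3 = a1 OR a3
w5 = a1 OR w3 = a1 OR (a1 OR a3)
At a1=0, a2=0, a3=0, a4=0: circuit gives 0, formula gives 0.
At a1=0, a2=0, a3=1, a4=0: circuit gives 1, formula gives 1.
Agrees on all 16 inputs.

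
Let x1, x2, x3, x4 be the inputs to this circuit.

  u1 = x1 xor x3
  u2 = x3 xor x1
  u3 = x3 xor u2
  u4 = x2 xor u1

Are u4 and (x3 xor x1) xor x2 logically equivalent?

u1 = x1 xor x3
u4 = x2 xor u1 = x2 xor (x1 xor x3)
At x1=0, x2=0, x3=0, x4=0: circuit gives 0, formula gives 0.
At x1=0, x2=0, x3=1, x4=0: circuit gives 1, formula gives 1.
Agrees on all 16 inputs.

Yes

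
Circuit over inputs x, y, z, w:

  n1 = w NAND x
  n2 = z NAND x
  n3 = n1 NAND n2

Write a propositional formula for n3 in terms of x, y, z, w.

n1 = w NAND x
n2 = z NAND x
n3 = n1 NAND n2 = (w NAND x) NAND (z NAND x)

(w NAND x) NAND (z NAND x)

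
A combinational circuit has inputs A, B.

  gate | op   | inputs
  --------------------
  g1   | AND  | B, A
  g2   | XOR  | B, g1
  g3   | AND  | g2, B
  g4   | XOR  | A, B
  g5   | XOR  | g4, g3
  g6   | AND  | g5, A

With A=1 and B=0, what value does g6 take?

1

g1 = 0 AND 1 = 0
g2 = 0 XOR 0 = 0
g3 = 0 AND 0 = 0
g4 = 1 XOR 0 = 1
g5 = 1 XOR 0 = 1
g6 = 1 AND 1 = 1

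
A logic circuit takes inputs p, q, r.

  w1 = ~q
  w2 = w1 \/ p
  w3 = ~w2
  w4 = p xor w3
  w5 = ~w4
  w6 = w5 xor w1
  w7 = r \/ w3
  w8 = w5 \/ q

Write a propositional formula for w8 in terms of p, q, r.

~(p xor ~(~q \/ p)) \/ q

w1 = ~q
w2 = w1 \/ p = ~q \/ p
w3 = ~w2 = ~(~q \/ p)
w4 = p xor w3 = p xor ~(~q \/ p)
w5 = ~w4 = ~(p xor ~(~q \/ p))
w8 = w5 \/ q = ~(p xor ~(~q \/ p)) \/ q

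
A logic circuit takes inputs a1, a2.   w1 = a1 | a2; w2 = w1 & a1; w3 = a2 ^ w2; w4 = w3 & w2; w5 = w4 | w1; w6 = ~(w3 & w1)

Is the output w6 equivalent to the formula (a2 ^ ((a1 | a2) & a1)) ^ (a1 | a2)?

w1 = a1 | a2
w2 = w1 & a1 = (a1 | a2) & a1
w3 = a2 ^ w2 = a2 ^ ((a1 | a2) & a1)
w6 = ~(w3 & w1) = ~((a2 ^ ((a1 | a2) & a1)) & (a1 | a2))
At a1=0, a2=0: circuit gives 1, formula gives 0.

No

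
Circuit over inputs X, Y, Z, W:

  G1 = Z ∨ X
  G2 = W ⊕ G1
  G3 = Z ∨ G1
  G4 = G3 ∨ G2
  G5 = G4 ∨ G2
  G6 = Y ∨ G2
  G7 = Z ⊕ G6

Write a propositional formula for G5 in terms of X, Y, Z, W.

((Z ∨ (Z ∨ X)) ∨ (W ⊕ (Z ∨ X))) ∨ (W ⊕ (Z ∨ X))

G1 = Z ∨ X
G2 = W ⊕ G1 = W ⊕ (Z ∨ X)
G3 = Z ∨ G1 = Z ∨ (Z ∨ X)
G4 = G3 ∨ G2 = (Z ∨ (Z ∨ X)) ∨ (W ⊕ (Z ∨ X))
G5 = G4 ∨ G2 = ((Z ∨ (Z ∨ X)) ∨ (W ⊕ (Z ∨ X))) ∨ (W ⊕ (Z ∨ X))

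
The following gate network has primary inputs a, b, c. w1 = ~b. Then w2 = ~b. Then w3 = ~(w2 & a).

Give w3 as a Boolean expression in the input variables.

~(~b & a)

w2 = ~b
w3 = ~(w2 & a) = ~(~b & a)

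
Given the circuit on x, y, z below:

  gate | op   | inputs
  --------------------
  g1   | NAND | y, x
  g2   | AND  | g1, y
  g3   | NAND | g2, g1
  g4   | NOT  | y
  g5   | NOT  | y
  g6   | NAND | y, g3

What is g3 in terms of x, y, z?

g1 = y NAND x
g2 = g1 AND y = (y NAND x) AND y
g3 = g2 NAND g1 = ((y NAND x) AND y) NAND (y NAND x)

((y NAND x) AND y) NAND (y NAND x)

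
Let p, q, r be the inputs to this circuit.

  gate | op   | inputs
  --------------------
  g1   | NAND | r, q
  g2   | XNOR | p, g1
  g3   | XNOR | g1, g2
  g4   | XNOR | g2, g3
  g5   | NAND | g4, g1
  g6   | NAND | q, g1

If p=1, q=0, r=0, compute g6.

1

g1 = 0 NAND 0 = 1
g6 = 0 NAND 1 = 1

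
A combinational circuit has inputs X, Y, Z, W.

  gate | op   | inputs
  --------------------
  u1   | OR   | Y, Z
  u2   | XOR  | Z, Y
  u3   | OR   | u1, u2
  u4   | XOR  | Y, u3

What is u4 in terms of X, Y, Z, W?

u1 = Y OR Z
u2 = Z XOR Y
u3 = u1 OR u2 = (Y OR Z) OR (Z XOR Y)
u4 = Y XOR u3 = Y XOR ((Y OR Z) OR (Z XOR Y))

Y XOR ((Y OR Z) OR (Z XOR Y))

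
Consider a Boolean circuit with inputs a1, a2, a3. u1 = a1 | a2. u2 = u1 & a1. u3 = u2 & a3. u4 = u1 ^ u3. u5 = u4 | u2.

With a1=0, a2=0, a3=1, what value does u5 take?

0

u1 = 0 | 0 = 0
u2 = 0 & 0 = 0
u3 = 0 & 1 = 0
u4 = 0 ^ 0 = 0
u5 = 0 | 0 = 0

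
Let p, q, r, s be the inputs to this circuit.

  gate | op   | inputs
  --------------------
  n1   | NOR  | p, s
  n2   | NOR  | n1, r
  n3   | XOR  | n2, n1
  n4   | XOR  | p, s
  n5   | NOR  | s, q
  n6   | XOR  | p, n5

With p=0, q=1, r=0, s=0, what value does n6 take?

0

n5 = 0 NOR 1 = 0
n6 = 0 XOR 0 = 0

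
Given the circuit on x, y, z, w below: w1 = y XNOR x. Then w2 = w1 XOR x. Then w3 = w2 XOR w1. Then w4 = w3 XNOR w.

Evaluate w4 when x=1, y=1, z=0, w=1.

1

w1 = 1 XNOR 1 = 1
w2 = 1 XOR 1 = 0
w3 = 0 XOR 1 = 1
w4 = 1 XNOR 1 = 1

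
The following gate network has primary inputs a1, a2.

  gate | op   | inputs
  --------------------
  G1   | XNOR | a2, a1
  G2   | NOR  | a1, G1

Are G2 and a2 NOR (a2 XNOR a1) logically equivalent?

No

G1 = a2 XNOR a1
G2 = a1 NOR G1 = a1 NOR (a2 XNOR a1)
At a1=0, a2=1: circuit gives 1, formula gives 0.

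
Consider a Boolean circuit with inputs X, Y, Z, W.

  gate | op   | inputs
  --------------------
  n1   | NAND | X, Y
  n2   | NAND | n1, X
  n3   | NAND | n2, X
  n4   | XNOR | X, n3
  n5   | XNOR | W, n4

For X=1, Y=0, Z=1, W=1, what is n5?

n1 = 1 NAND 0 = 1
n2 = 1 NAND 1 = 0
n3 = 0 NAND 1 = 1
n4 = 1 XNOR 1 = 1
n5 = 1 XNOR 1 = 1

1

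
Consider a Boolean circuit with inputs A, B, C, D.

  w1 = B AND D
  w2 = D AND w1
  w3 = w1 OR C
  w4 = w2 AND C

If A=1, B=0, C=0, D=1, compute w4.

0

w1 = 0 AND 1 = 0
w2 = 1 AND 0 = 0
w4 = 0 AND 0 = 0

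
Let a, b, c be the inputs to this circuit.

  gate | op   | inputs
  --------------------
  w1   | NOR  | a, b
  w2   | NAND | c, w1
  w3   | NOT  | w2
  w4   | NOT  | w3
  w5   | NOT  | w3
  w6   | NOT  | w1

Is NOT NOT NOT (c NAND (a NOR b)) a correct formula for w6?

No

w1 = a NOR b
w6 = NOT w1 = NOT (a NOR b)
At a=0, b=0, c=1: circuit gives 0, formula gives 1.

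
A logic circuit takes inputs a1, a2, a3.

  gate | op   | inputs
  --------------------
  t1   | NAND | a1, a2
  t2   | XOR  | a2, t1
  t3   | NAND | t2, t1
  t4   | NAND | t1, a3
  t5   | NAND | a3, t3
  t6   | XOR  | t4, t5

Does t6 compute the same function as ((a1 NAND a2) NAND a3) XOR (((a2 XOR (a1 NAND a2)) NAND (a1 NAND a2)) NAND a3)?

Yes

t1 = a1 NAND a2
t2 = a2 XOR t1 = a2 XOR (a1 NAND a2)
t3 = t2 NAND t1 = (a2 XOR (a1 NAND a2)) NAND (a1 NAND a2)
t4 = t1 NAND a3 = (a1 NAND a2) NAND a3
t5 = a3 NAND t3 = a3 NAND ((a2 XOR (a1 NAND a2)) NAND (a1 NAND a2))
t6 = t4 XOR t5 = ((a1 NAND a2) NAND a3) XOR (a3 NAND ((a2 XOR (a1 NAND a2)) NAND (a1 NAND a2)))
At a1=0, a2=0, a3=0: circuit gives 0, formula gives 0.
At a1=0, a2=0, a3=1: circuit gives 1, formula gives 1.
Agrees on all 8 inputs.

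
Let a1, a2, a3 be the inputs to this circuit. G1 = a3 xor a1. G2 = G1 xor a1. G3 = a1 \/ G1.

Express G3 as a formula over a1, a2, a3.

a1 \/ (a3 xor a1)

G1 = a3 xor a1
G3 = a1 \/ G1 = a1 \/ (a3 xor a1)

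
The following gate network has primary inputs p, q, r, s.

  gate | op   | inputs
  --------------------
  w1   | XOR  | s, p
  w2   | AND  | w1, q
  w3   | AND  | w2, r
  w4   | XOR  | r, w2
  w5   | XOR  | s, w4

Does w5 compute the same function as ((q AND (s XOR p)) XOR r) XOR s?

Yes

w1 = s XOR p
w2 = w1 AND q = (s XOR p) AND q
w4 = r XOR w2 = r XOR ((s XOR p) AND q)
w5 = s XOR w4 = s XOR (r XOR ((s XOR p) AND q))
At p=0, q=0, r=0, s=0: circuit gives 0, formula gives 0.
At p=0, q=0, r=0, s=1: circuit gives 1, formula gives 1.
Agrees on all 16 inputs.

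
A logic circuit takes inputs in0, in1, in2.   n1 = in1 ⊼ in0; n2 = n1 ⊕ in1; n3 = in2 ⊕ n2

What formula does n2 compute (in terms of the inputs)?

n1 = in1 ⊼ in0
n2 = n1 ⊕ in1 = (in1 ⊼ in0) ⊕ in1

(in1 ⊼ in0) ⊕ in1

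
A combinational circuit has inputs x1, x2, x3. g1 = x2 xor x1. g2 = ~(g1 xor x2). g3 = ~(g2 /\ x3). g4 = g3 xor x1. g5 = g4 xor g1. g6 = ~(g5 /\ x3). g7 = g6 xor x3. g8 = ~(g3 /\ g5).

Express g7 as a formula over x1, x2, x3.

g1 = x2 xor x1
g2 = ~(g1 xor x2) = ~((x2 xor x1) xor x2)
g3 = ~(g2 /\ x3) = ~((~((x2 xor x1) xor x2)) /\ x3)
g4 = g3 xor x1 = (~((~((x2 xor x1) xor x2)) /\ x3)) xor x1
g5 = g4 xor g1 = ((~((~((x2 xor x1) xor x2)) /\ x3)) xor x1) xor (x2 xor x1)
g6 = ~(g5 /\ x3) = ~((((~((~((x2 xor x1) xor x2)) /\ x3)) xor x1) xor (x2 xor x1)) /\ x3)
g7 = g6 xor x3 = (~((((~((~((x2 xor x1) xor x2)) /\ x3)) xor x1) xor (x2 xor x1)) /\ x3)) xor x3

(~((((~((~((x2 xor x1) xor x2)) /\ x3)) xor x1) xor (x2 xor x1)) /\ x3)) xor x3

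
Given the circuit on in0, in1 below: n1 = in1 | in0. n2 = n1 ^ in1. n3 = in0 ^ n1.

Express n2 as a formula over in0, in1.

n1 = in1 | in0
n2 = n1 ^ in1 = (in1 | in0) ^ in1

(in1 | in0) ^ in1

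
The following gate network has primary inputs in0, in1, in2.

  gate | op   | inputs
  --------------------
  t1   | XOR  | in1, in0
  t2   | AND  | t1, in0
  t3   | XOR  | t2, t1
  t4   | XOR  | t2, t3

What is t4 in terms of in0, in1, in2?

t1 = in1 XOR in0
t2 = t1 AND in0 = (in1 XOR in0) AND in0
t3 = t2 XOR t1 = ((in1 XOR in0) AND in0) XOR (in1 XOR in0)
t4 = t2 XOR t3 = ((in1 XOR in0) AND in0) XOR (((in1 XOR in0) AND in0) XOR (in1 XOR in0))

((in1 XOR in0) AND in0) XOR (((in1 XOR in0) AND in0) XOR (in1 XOR in0))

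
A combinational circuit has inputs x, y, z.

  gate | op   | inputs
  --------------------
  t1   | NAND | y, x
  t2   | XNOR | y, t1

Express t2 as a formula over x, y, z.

y XNOR (y NAND x)

t1 = y NAND x
t2 = y XNOR t1 = y XNOR (y NAND x)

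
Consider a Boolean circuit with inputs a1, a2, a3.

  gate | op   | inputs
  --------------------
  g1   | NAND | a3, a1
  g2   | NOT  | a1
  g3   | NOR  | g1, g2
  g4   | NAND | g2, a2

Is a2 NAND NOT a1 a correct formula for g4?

Yes

g2 = NOT a1
g4 = g2 NAND a2 = NOT a1 NAND a2
At a1=0, a2=1, a3=0: circuit gives 0, formula gives 0.
At a1=0, a2=0, a3=0: circuit gives 1, formula gives 1.
Agrees on all 8 inputs.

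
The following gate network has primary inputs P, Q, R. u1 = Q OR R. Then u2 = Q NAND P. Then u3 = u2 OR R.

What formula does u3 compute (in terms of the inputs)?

(Q NAND P) OR R

u2 = Q NAND P
u3 = u2 OR R = (Q NAND P) OR R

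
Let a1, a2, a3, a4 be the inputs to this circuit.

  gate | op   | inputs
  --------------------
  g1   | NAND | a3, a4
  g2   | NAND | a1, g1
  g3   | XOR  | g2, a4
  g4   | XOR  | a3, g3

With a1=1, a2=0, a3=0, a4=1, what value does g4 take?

1

g1 = 0 NAND 1 = 1
g2 = 1 NAND 1 = 0
g3 = 0 XOR 1 = 1
g4 = 0 XOR 1 = 1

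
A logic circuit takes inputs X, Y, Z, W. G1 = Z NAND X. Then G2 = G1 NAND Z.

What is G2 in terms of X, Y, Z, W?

G1 = Z NAND X
G2 = G1 NAND Z = (Z NAND X) NAND Z

(Z NAND X) NAND Z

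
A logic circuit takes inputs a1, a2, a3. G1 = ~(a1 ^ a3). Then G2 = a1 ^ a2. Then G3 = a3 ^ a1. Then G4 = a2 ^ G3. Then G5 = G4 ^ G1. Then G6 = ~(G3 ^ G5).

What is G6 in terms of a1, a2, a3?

G1 = ~(a1 ^ a3)
G3 = a3 ^ a1
G4 = a2 ^ G3 = a2 ^ (a3 ^ a1)
G5 = G4 ^ G1 = (a2 ^ (a3 ^ a1)) ^ (~(a1 ^ a3))
G6 = ~(G3 ^ G5) = ~((a3 ^ a1) ^ ((a2 ^ (a3 ^ a1)) ^ (~(a1 ^ a3))))

~((a3 ^ a1) ^ ((a2 ^ (a3 ^ a1)) ^ (~(a1 ^ a3))))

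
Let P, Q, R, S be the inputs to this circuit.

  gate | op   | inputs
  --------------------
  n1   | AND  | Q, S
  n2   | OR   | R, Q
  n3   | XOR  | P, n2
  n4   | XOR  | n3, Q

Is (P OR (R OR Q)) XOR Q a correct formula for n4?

No

n2 = R OR Q
n3 = P XOR n2 = P XOR (R OR Q)
n4 = n3 XOR Q = (P XOR (R OR Q)) XOR Q
At P=1, Q=0, R=1, S=0: circuit gives 0, formula gives 1.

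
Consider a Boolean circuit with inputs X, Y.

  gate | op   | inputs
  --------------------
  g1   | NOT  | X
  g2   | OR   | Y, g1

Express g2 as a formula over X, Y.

g1 = NOT X
g2 = Y OR g1 = Y OR NOT X

Y OR NOT X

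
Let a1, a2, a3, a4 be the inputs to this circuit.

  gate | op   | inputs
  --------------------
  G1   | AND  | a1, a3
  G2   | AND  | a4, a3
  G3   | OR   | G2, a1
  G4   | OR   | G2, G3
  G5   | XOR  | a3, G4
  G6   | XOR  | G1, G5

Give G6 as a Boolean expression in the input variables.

(a1 AND a3) XOR (a3 XOR ((a4 AND a3) OR ((a4 AND a3) OR a1)))

G1 = a1 AND a3
G2 = a4 AND a3
G3 = G2 OR a1 = (a4 AND a3) OR a1
G4 = G2 OR G3 = (a4 AND a3) OR ((a4 AND a3) OR a1)
G5 = a3 XOR G4 = a3 XOR ((a4 AND a3) OR ((a4 AND a3) OR a1))
G6 = G1 XOR G5 = (a1 AND a3) XOR (a3 XOR ((a4 AND a3) OR ((a4 AND a3) OR a1)))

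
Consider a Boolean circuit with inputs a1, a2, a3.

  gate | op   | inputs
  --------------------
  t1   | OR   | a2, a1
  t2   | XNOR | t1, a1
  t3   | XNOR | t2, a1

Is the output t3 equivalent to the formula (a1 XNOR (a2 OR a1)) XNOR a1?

Yes

t1 = a2 OR a1
t2 = t1 XNOR a1 = (a2 OR a1) XNOR a1
t3 = t2 XNOR a1 = ((a2 OR a1) XNOR a1) XNOR a1
At a1=0, a2=0, a3=0: circuit gives 0, formula gives 0.
At a1=0, a2=1, a3=0: circuit gives 1, formula gives 1.
Agrees on all 8 inputs.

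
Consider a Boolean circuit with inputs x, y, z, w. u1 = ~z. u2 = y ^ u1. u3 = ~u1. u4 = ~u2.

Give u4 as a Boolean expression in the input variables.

u1 = ~z
u2 = y ^ u1 = y ^ ~z
u4 = ~u2 = ~(y ^ ~z)

~(y ^ ~z)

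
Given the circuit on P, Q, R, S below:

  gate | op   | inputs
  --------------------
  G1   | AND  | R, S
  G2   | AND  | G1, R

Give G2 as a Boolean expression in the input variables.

G1 = R AND S
G2 = G1 AND R = (R AND S) AND R

(R AND S) AND R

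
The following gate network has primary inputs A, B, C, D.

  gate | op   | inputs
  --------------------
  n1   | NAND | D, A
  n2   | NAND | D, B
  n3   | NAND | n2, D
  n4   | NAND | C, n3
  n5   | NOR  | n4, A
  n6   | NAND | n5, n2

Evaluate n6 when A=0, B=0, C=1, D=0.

0

n2 = 0 NAND 0 = 1
n3 = 1 NAND 0 = 1
n4 = 1 NAND 1 = 0
n5 = 0 NOR 0 = 1
n6 = 1 NAND 1 = 0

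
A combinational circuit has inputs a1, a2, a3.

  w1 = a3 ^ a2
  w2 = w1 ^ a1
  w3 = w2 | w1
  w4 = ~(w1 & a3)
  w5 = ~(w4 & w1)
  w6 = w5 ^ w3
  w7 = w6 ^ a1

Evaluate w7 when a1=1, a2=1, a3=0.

w1 = 0 ^ 1 = 1
w2 = 1 ^ 1 = 0
w3 = 0 | 1 = 1
w4 = ~(1 & 0) = 1
w5 = ~(1 & 1) = 0
w6 = 0 ^ 1 = 1
w7 = 1 ^ 1 = 0

0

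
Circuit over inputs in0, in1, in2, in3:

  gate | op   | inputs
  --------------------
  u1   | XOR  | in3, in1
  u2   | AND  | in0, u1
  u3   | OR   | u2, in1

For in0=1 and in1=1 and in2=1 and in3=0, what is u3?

1

u1 = 0 XOR 1 = 1
u2 = 1 AND 1 = 1
u3 = 1 OR 1 = 1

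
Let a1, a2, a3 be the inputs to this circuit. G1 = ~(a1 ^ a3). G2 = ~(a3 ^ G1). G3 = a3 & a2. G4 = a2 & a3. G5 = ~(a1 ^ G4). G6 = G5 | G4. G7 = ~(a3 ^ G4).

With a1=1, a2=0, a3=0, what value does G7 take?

1

G4 = 0 & 0 = 0
G7 = ~(0 ^ 0) = 1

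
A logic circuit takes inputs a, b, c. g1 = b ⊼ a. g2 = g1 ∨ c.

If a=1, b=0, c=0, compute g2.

1

g1 = 0 ⊼ 1 = 1
g2 = 1 ∨ 0 = 1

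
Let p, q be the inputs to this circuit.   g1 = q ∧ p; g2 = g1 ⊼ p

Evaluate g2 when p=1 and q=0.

g1 = 0 ∧ 1 = 0
g2 = 0 ⊼ 1 = 1

1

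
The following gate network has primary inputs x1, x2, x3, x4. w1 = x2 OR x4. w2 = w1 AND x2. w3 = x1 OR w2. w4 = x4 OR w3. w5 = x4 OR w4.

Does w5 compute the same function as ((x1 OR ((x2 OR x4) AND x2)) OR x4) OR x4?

w1 = x2 OR x4
w2 = w1 AND x2 = (x2 OR x4) AND x2
w3 = x1 OR w2 = x1 OR ((x2 OR x4) AND x2)
w4 = x4 OR w3 = x4 OR (x1 OR ((x2 OR x4) AND x2))
w5 = x4 OR w4 = x4 OR (x4 OR (x1 OR ((x2 OR x4) AND x2)))
At x1=0, x2=0, x3=0, x4=0: circuit gives 0, formula gives 0.
At x1=0, x2=0, x3=0, x4=1: circuit gives 1, formula gives 1.
Agrees on all 16 inputs.

Yes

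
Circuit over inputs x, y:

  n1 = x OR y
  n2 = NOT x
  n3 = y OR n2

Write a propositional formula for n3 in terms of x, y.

y OR NOT x

n2 = NOT x
n3 = y OR n2 = y OR NOT x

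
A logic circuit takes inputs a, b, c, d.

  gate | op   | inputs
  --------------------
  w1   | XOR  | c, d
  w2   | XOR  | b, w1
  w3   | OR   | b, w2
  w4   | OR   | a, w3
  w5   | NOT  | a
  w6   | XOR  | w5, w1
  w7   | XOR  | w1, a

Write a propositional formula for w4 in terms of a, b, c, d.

w1 = c XOR d
w2 = b XOR w1 = b XOR (c XOR d)
w3 = b OR w2 = b OR (b XOR (c XOR d))
w4 = a OR w3 = a OR (b OR (b XOR (c XOR d)))

a OR (b OR (b XOR (c XOR d)))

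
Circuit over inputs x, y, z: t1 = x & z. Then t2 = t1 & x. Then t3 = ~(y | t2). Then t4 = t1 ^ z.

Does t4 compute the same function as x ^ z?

t1 = x & z
t4 = t1 ^ z = (x & z) ^ z
At x=1, y=0, z=0: circuit gives 0, formula gives 1.

No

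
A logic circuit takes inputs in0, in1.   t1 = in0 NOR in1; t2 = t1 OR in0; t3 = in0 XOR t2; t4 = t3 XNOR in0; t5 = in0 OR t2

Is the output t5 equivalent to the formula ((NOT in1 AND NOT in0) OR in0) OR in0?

t1 = in0 NOR in1
t2 = t1 OR in0 = (in0 NOR in1) OR in0
t5 = in0 OR t2 = in0 OR ((in0 NOR in1) OR in0)
At in0=0, in1=1: circuit gives 0, formula gives 0.
At in0=0, in1=0: circuit gives 1, formula gives 1.
Agrees on all 4 inputs.

Yes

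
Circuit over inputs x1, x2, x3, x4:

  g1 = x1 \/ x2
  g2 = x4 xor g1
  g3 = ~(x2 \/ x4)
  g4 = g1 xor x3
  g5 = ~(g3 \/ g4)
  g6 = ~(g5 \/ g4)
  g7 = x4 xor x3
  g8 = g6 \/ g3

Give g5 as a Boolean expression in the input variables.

~((~(x2 \/ x4)) \/ ((x1 \/ x2) xor x3))

g1 = x1 \/ x2
g3 = ~(x2 \/ x4)
g4 = g1 xor x3 = (x1 \/ x2) xor x3
g5 = ~(g3 \/ g4) = ~((~(x2 \/ x4)) \/ ((x1 \/ x2) xor x3))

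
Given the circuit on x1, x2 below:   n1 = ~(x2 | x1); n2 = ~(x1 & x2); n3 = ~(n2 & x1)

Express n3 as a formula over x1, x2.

n2 = ~(x1 & x2)
n3 = ~(n2 & x1) = ~((~(x1 & x2)) & x1)

~((~(x1 & x2)) & x1)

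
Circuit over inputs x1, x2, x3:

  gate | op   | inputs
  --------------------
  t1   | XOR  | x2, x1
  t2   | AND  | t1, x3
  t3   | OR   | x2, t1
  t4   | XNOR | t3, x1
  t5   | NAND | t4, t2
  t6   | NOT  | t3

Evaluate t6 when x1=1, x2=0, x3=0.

t1 = 0 XOR 1 = 1
t3 = 0 OR 1 = 1
t6 = NOT 1 = 0

0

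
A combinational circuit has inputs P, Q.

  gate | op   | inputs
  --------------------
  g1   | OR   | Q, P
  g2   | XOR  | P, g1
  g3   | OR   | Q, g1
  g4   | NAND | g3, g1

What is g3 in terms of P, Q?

Q OR (Q OR P)

g1 = Q OR P
g3 = Q OR g1 = Q OR (Q OR P)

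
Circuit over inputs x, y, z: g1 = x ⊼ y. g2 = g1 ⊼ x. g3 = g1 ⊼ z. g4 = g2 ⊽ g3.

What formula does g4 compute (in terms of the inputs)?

g1 = x ⊼ y
g2 = g1 ⊼ x = (x ⊼ y) ⊼ x
g3 = g1 ⊼ z = (x ⊼ y) ⊼ z
g4 = g2 ⊽ g3 = ((x ⊼ y) ⊼ x) ⊽ ((x ⊼ y) ⊼ z)

((x ⊼ y) ⊼ x) ⊽ ((x ⊼ y) ⊼ z)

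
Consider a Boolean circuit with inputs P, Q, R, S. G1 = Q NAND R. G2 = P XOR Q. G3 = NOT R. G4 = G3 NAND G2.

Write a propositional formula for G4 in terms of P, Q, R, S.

NOT R NAND (P XOR Q)

G2 = P XOR Q
G3 = NOT R
G4 = G3 NAND G2 = NOT R NAND (P XOR Q)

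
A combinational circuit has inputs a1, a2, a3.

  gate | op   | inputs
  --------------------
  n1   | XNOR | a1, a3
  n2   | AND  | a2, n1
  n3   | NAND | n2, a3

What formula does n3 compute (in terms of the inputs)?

(a2 AND (a1 XNOR a3)) NAND a3

n1 = a1 XNOR a3
n2 = a2 AND n1 = a2 AND (a1 XNOR a3)
n3 = n2 NAND a3 = (a2 AND (a1 XNOR a3)) NAND a3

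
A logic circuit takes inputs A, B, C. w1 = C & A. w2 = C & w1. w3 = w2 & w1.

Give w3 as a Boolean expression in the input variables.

(C & (C & A)) & (C & A)

w1 = C & A
w2 = C & w1 = C & (C & A)
w3 = w2 & w1 = (C & (C & A)) & (C & A)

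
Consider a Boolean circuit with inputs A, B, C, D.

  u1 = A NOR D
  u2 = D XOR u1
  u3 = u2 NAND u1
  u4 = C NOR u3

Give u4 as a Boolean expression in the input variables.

u1 = A NOR D
u2 = D XOR u1 = D XOR (A NOR D)
u3 = u2 NAND u1 = (D XOR (A NOR D)) NAND (A NOR D)
u4 = C NOR u3 = C NOR ((D XOR (A NOR D)) NAND (A NOR D))

C NOR ((D XOR (A NOR D)) NAND (A NOR D))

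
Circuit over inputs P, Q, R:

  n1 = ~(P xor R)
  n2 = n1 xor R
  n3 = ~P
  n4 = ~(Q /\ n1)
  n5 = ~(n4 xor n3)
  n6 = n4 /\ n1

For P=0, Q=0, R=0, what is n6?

n1 = ~(0 xor 0) = 1
n4 = ~(0 /\ 1) = 1
n6 = 1 /\ 1 = 1

1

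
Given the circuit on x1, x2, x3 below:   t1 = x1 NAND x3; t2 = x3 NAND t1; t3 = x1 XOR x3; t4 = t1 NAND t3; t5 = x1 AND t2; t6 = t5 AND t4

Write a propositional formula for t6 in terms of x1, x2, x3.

t1 = x1 NAND x3
t2 = x3 NAND t1 = x3 NAND (x1 NAND x3)
t3 = x1 XOR x3
t4 = t1 NAND t3 = (x1 NAND x3) NAND (x1 XOR x3)
t5 = x1 AND t2 = x1 AND (x3 NAND (x1 NAND x3))
t6 = t5 AND t4 = (x1 AND (x3 NAND (x1 NAND x3))) AND ((x1 NAND x3) NAND (x1 XOR x3))

(x1 AND (x3 NAND (x1 NAND x3))) AND ((x1 NAND x3) NAND (x1 XOR x3))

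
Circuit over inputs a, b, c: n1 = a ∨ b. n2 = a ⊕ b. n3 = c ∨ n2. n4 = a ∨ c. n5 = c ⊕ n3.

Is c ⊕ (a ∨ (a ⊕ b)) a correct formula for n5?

n2 = a ⊕ b
n3 = c ∨ n2 = c ∨ (a ⊕ b)
n5 = c ⊕ n3 = c ⊕ (c ∨ (a ⊕ b))
At a=0, b=0, c=1: circuit gives 0, formula gives 1.

No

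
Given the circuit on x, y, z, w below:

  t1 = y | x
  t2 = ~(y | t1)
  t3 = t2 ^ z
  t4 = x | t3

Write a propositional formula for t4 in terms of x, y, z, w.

t1 = y | x
t2 = ~(y | t1) = ~(y | (y | x))
t3 = t2 ^ z = (~(y | (y | x))) ^ z
t4 = x | t3 = x | ((~(y | (y | x))) ^ z)

x | ((~(y | (y | x))) ^ z)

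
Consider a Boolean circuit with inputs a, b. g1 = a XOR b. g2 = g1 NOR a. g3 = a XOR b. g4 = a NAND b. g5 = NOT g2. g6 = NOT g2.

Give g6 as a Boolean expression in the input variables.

NOT ((a XOR b) NOR a)

g1 = a XOR b
g2 = g1 NOR a = (a XOR b) NOR a
g6 = NOT g2 = NOT ((a XOR b) NOR a)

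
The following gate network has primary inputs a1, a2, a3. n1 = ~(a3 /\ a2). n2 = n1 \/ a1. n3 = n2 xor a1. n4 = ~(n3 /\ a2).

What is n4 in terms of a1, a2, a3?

~((((~(a3 /\ a2)) \/ a1) xor a1) /\ a2)

n1 = ~(a3 /\ a2)
n2 = n1 \/ a1 = (~(a3 /\ a2)) \/ a1
n3 = n2 xor a1 = ((~(a3 /\ a2)) \/ a1) xor a1
n4 = ~(n3 /\ a2) = ~((((~(a3 /\ a2)) \/ a1) xor a1) /\ a2)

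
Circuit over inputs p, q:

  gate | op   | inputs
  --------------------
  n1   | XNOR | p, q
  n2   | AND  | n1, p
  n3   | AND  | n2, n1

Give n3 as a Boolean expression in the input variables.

n1 = p XNOR q
n2 = n1 AND p = (p XNOR q) AND p
n3 = n2 AND n1 = ((p XNOR q) AND p) AND (p XNOR q)

((p XNOR q) AND p) AND (p XNOR q)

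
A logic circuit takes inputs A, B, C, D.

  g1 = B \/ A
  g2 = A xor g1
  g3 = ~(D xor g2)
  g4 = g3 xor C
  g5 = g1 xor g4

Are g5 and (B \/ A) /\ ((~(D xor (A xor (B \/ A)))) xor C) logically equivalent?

No

g1 = B \/ A
g2 = A xor g1 = A xor (B \/ A)
g3 = ~(D xor g2) = ~(D xor (A xor (B \/ A)))
g4 = g3 xor C = (~(D xor (A xor (B \/ A)))) xor C
g5 = g1 xor g4 = (B \/ A) xor ((~(D xor (A xor (B \/ A)))) xor C)
At A=0, B=0, C=0, D=0: circuit gives 1, formula gives 0.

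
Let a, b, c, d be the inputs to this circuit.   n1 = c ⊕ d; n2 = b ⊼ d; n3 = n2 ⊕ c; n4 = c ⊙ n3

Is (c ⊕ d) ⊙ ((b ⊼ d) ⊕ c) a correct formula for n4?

No

n2 = b ⊼ d
n3 = n2 ⊕ c = (b ⊼ d) ⊕ c
n4 = c ⊙ n3 = c ⊙ ((b ⊼ d) ⊕ c)
At a=0, b=0, c=0, d=1: circuit gives 0, formula gives 1.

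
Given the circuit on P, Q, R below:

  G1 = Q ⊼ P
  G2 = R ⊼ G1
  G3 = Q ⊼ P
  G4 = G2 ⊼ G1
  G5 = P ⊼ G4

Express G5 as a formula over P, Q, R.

P ⊼ ((R ⊼ (Q ⊼ P)) ⊼ (Q ⊼ P))

G1 = Q ⊼ P
G2 = R ⊼ G1 = R ⊼ (Q ⊼ P)
G4 = G2 ⊼ G1 = (R ⊼ (Q ⊼ P)) ⊼ (Q ⊼ P)
G5 = P ⊼ G4 = P ⊼ ((R ⊼ (Q ⊼ P)) ⊼ (Q ⊼ P))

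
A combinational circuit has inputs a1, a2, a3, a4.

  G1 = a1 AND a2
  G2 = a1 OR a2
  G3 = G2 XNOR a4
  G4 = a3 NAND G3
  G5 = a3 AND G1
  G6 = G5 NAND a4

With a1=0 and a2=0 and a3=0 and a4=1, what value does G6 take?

G1 = 0 AND 0 = 0
G5 = 0 AND 0 = 0
G6 = 0 NAND 1 = 1

1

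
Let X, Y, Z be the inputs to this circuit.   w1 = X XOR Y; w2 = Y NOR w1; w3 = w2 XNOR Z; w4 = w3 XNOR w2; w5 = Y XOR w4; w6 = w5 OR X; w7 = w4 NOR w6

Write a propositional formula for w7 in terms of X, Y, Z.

w1 = X XOR Y
w2 = Y NOR w1 = Y NOR (X XOR Y)
w3 = w2 XNOR Z = (Y NOR (X XOR Y)) XNOR Z
w4 = w3 XNOR w2 = ((Y NOR (X XOR Y)) XNOR Z) XNOR (Y NOR (X XOR Y))
w5 = Y XOR w4 = Y XOR (((Y NOR (X XOR Y)) XNOR Z) XNOR (Y NOR (X XOR Y)))
w6 = w5 OR X = (Y XOR (((Y NOR (X XOR Y)) XNOR Z) XNOR (Y NOR (X XOR Y)))) OR X
w7 = w4 NOR w6 = (((Y NOR (X XOR Y)) XNOR Z) XNOR (Y NOR (X XOR Y))) NOR ((Y XOR (((Y NOR (X XOR Y)) XNOR Z) XNOR (Y NOR (X XOR Y)))) OR X)

(((Y NOR (X XOR Y)) XNOR Z) XNOR (Y NOR (X XOR Y))) NOR ((Y XOR (((Y NOR (X XOR Y)) XNOR Z) XNOR (Y NOR (X XOR Y)))) OR X)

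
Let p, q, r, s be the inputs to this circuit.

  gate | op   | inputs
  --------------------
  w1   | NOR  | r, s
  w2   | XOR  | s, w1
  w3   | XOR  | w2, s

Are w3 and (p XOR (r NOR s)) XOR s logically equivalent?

No

w1 = r NOR s
w2 = s XOR w1 = s XOR (r NOR s)
w3 = w2 XOR s = (s XOR (r NOR s)) XOR s
At p=0, q=0, r=0, s=1: circuit gives 0, formula gives 1.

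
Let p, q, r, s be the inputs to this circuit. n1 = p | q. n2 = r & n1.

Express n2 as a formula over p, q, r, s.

r & (p | q)

n1 = p | q
n2 = r & n1 = r & (p | q)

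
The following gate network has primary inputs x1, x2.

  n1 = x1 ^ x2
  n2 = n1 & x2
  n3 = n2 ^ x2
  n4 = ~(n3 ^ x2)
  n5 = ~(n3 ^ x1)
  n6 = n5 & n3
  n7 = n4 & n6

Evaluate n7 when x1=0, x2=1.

n1 = 0 ^ 1 = 1
n2 = 1 & 1 = 1
n3 = 1 ^ 1 = 0
n4 = ~(0 ^ 1) = 0
n5 = ~(0 ^ 0) = 1
n6 = 1 & 0 = 0
n7 = 0 & 0 = 0

0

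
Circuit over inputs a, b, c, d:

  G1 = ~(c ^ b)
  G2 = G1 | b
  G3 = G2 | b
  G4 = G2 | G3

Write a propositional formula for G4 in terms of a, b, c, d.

G1 = ~(c ^ b)
G2 = G1 | b = (~(c ^ b)) | b
G3 = G2 | b = ((~(c ^ b)) | b) | b
G4 = G2 | G3 = ((~(c ^ b)) | b) | (((~(c ^ b)) | b) | b)

((~(c ^ b)) | b) | (((~(c ^ b)) | b) | b)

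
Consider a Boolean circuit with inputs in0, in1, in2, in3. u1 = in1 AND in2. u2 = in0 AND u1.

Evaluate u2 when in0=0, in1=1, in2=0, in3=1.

0

u1 = 1 AND 0 = 0
u2 = 0 AND 0 = 0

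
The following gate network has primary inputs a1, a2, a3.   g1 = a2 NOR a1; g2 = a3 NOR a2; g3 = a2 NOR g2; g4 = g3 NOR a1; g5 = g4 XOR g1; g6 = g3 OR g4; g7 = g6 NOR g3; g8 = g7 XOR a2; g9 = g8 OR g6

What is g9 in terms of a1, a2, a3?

((((a2 NOR (a3 NOR a2)) OR ((a2 NOR (a3 NOR a2)) NOR a1)) NOR (a2 NOR (a3 NOR a2))) XOR a2) OR ((a2 NOR (a3 NOR a2)) OR ((a2 NOR (a3 NOR a2)) NOR a1))

g2 = a3 NOR a2
g3 = a2 NOR g2 = a2 NOR (a3 NOR a2)
g4 = g3 NOR a1 = (a2 NOR (a3 NOR a2)) NOR a1
g6 = g3 OR g4 = (a2 NOR (a3 NOR a2)) OR ((a2 NOR (a3 NOR a2)) NOR a1)
g7 = g6 NOR g3 = ((a2 NOR (a3 NOR a2)) OR ((a2 NOR (a3 NOR a2)) NOR a1)) NOR (a2 NOR (a3 NOR a2))
g8 = g7 XOR a2 = (((a2 NOR (a3 NOR a2)) OR ((a2 NOR (a3 NOR a2)) NOR a1)) NOR (a2 NOR (a3 NOR a2))) XOR a2
g9 = g8 OR g6 = ((((a2 NOR (a3 NOR a2)) OR ((a2 NOR (a3 NOR a2)) NOR a1)) NOR (a2 NOR (a3 NOR a2))) XOR a2) OR ((a2 NOR (a3 NOR a2)) OR ((a2 NOR (a3 NOR a2)) NOR a1))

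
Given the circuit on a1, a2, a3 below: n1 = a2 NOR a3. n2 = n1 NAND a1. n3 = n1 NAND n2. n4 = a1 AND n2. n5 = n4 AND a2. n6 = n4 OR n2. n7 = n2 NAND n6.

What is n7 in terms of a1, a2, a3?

((a2 NOR a3) NAND a1) NAND ((a1 AND ((a2 NOR a3) NAND a1)) OR ((a2 NOR a3) NAND a1))

n1 = a2 NOR a3
n2 = n1 NAND a1 = (a2 NOR a3) NAND a1
n4 = a1 AND n2 = a1 AND ((a2 NOR a3) NAND a1)
n6 = n4 OR n2 = (a1 AND ((a2 NOR a3) NAND a1)) OR ((a2 NOR a3) NAND a1)
n7 = n2 NAND n6 = ((a2 NOR a3) NAND a1) NAND ((a1 AND ((a2 NOR a3) NAND a1)) OR ((a2 NOR a3) NAND a1))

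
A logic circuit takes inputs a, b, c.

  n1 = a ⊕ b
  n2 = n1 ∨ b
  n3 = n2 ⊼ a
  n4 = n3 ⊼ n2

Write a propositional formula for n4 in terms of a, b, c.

n1 = a ⊕ b
n2 = n1 ∨ b = (a ⊕ b) ∨ b
n3 = n2 ⊼ a = ((a ⊕ b) ∨ b) ⊼ a
n4 = n3 ⊼ n2 = (((a ⊕ b) ∨ b) ⊼ a) ⊼ ((a ⊕ b) ∨ b)

(((a ⊕ b) ∨ b) ⊼ a) ⊼ ((a ⊕ b) ∨ b)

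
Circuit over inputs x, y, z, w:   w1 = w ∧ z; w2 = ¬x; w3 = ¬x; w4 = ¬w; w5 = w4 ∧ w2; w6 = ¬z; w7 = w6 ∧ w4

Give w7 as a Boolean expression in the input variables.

w4 = ¬w
w6 = ¬z
w7 = w6 ∧ w4 = ¬z ∧ ¬w

¬z ∧ ¬w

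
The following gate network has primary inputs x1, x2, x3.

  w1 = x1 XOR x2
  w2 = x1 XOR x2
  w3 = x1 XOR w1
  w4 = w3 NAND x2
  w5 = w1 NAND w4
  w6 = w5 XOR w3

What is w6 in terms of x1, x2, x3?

w1 = x1 XOR x2
w3 = x1 XOR w1 = x1 XOR (x1 XOR x2)
w4 = w3 NAND x2 = (x1 XOR (x1 XOR x2)) NAND x2
w5 = w1 NAND w4 = (x1 XOR x2) NAND ((x1 XOR (x1 XOR x2)) NAND x2)
w6 = w5 XOR w3 = ((x1 XOR x2) NAND ((x1 XOR (x1 XOR x2)) NAND x2)) XOR (x1 XOR (x1 XOR x2))

((x1 XOR x2) NAND ((x1 XOR (x1 XOR x2)) NAND x2)) XOR (x1 XOR (x1 XOR x2))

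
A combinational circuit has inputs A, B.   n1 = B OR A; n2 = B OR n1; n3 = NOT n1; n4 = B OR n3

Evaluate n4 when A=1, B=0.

n1 = 0 OR 1 = 1
n3 = NOT 1 = 0
n4 = 0 OR 0 = 0

0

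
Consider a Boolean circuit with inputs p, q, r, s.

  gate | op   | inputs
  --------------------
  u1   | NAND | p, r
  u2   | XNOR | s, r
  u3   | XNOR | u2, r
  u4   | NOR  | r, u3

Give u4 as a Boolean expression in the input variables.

r NOR ((s XNOR r) XNOR r)

u2 = s XNOR r
u3 = u2 XNOR r = (s XNOR r) XNOR r
u4 = r NOR u3 = r NOR ((s XNOR r) XNOR r)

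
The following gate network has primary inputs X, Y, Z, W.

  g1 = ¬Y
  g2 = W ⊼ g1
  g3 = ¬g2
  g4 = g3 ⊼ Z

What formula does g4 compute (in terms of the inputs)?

g1 = ¬Y
g2 = W ⊼ g1 = W ⊼ ¬Y
g3 = ¬g2 = ¬(W ⊼ ¬Y)
g4 = g3 ⊼ Z = ¬(W ⊼ ¬Y) ⊼ Z

¬(W ⊼ ¬Y) ⊼ Z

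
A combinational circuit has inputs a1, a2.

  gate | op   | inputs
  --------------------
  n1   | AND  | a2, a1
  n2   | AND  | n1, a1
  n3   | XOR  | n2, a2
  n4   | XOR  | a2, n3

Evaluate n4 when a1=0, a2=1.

n1 = 1 AND 0 = 0
n2 = 0 AND 0 = 0
n3 = 0 XOR 1 = 1
n4 = 1 XOR 1 = 0

0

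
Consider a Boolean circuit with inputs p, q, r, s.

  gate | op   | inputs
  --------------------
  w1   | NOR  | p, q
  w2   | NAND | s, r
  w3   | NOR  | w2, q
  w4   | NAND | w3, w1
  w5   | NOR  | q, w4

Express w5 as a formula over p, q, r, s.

w1 = p NOR q
w2 = s NAND r
w3 = w2 NOR q = (s NAND r) NOR q
w4 = w3 NAND w1 = ((s NAND r) NOR q) NAND (p NOR q)
w5 = q NOR w4 = q NOR (((s NAND r) NOR q) NAND (p NOR q))

q NOR (((s NAND r) NOR q) NAND (p NOR q))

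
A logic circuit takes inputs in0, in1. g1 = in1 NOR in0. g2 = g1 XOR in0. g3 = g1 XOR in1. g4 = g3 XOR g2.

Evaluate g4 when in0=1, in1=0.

1

g1 = 0 NOR 1 = 0
g2 = 0 XOR 1 = 1
g3 = 0 XOR 0 = 0
g4 = 0 XOR 1 = 1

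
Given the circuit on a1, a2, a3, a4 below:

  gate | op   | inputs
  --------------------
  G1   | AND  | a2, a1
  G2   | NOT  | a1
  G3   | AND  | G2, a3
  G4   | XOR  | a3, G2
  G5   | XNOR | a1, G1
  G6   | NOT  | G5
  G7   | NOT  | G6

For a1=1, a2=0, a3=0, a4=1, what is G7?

G1 = 0 AND 1 = 0
G5 = 1 XNOR 0 = 0
G6 = NOT 0 = 1
G7 = NOT 1 = 0

0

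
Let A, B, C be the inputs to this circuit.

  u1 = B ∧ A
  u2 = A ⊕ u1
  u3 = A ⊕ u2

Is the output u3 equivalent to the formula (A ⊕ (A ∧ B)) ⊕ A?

u1 = B ∧ A
u2 = A ⊕ u1 = A ⊕ (B ∧ A)
u3 = A ⊕ u2 = A ⊕ (A ⊕ (B ∧ A))
At A=0, B=0, C=0: circuit gives 0, formula gives 0.
At A=1, B=1, C=0: circuit gives 1, formula gives 1.
Agrees on all 8 inputs.

Yes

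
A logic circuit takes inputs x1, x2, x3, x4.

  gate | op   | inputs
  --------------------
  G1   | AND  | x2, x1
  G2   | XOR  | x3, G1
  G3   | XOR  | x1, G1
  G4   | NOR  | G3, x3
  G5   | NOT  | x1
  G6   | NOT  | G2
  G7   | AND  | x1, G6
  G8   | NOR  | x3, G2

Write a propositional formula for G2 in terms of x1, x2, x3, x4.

x3 XOR (x2 AND x1)

G1 = x2 AND x1
G2 = x3 XOR G1 = x3 XOR (x2 AND x1)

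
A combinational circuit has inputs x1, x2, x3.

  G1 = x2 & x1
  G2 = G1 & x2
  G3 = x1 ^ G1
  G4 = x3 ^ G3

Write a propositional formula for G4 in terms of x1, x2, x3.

x3 ^ (x1 ^ (x2 & x1))

G1 = x2 & x1
G3 = x1 ^ G1 = x1 ^ (x2 & x1)
G4 = x3 ^ G3 = x3 ^ (x1 ^ (x2 & x1))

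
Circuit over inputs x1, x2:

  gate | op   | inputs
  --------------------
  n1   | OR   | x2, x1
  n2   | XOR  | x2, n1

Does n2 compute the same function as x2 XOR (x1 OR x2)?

Yes

n1 = x2 OR x1
n2 = x2 XOR n1 = x2 XOR (x2 OR x1)
At x1=0, x2=0: circuit gives 0, formula gives 0.
At x1=1, x2=0: circuit gives 1, formula gives 1.
Agrees on all 4 inputs.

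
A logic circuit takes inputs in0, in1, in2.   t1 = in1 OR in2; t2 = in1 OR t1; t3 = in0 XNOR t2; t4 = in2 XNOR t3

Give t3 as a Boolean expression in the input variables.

t1 = in1 OR in2
t2 = in1 OR t1 = in1 OR (in1 OR in2)
t3 = in0 XNOR t2 = in0 XNOR (in1 OR (in1 OR in2))

in0 XNOR (in1 OR (in1 OR in2))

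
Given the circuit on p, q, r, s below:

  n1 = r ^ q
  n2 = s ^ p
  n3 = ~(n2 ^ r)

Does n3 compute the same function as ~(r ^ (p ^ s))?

n2 = s ^ p
n3 = ~(n2 ^ r) = ~((s ^ p) ^ r)
At p=0, q=0, r=0, s=1: circuit gives 0, formula gives 0.
At p=0, q=0, r=0, s=0: circuit gives 1, formula gives 1.
Agrees on all 16 inputs.

Yes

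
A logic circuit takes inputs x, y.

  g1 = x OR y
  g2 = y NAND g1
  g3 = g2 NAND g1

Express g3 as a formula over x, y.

g1 = x OR y
g2 = y NAND g1 = y NAND (x OR y)
g3 = g2 NAND g1 = (y NAND (x OR y)) NAND (x OR y)

(y NAND (x OR y)) NAND (x OR y)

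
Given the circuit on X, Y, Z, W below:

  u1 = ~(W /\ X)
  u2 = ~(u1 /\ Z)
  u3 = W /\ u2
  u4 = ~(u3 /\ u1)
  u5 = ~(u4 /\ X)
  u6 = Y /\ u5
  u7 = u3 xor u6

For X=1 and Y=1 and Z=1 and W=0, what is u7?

0

u1 = ~(0 /\ 1) = 1
u2 = ~(1 /\ 1) = 0
u3 = 0 /\ 0 = 0
u4 = ~(0 /\ 1) = 1
u5 = ~(1 /\ 1) = 0
u6 = 1 /\ 0 = 0
u7 = 0 xor 0 = 0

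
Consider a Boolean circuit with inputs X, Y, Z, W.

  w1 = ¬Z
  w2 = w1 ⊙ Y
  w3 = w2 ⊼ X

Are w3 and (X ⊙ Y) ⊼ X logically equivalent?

w1 = ¬Z
w2 = w1 ⊙ Y = ¬Z ⊙ Y
w3 = w2 ⊼ X = (¬Z ⊙ Y) ⊼ X
At X=1, Y=0, Z=1, W=0: circuit gives 0, formula gives 1.

No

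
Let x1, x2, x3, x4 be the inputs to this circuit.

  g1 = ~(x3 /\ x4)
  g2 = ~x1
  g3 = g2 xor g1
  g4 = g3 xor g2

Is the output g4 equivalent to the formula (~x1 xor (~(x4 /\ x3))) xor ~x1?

Yes

g1 = ~(x3 /\ x4)
g2 = ~x1
g3 = g2 xor g1 = ~x1 xor (~(x3 /\ x4))
g4 = g3 xor g2 = (~x1 xor (~(x3 /\ x4))) xor ~x1
At x1=0, x2=0, x3=1, x4=1: circuit gives 0, formula gives 0.
At x1=0, x2=0, x3=0, x4=0: circuit gives 1, formula gives 1.
Agrees on all 16 inputs.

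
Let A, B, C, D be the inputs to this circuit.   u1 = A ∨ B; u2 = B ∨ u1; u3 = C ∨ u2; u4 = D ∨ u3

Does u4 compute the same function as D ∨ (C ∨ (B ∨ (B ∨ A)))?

Yes

u1 = A ∨ B
u2 = B ∨ u1 = B ∨ (A ∨ B)
u3 = C ∨ u2 = C ∨ (B ∨ (A ∨ B))
u4 = D ∨ u3 = D ∨ (C ∨ (B ∨ (A ∨ B)))
At A=0, B=0, C=0, D=0: circuit gives 0, formula gives 0.
At A=0, B=0, C=0, D=1: circuit gives 1, formula gives 1.
Agrees on all 16 inputs.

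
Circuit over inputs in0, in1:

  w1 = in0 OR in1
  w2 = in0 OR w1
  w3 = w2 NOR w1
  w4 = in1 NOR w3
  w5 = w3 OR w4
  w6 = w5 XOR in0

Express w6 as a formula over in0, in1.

(((in0 OR (in0 OR in1)) NOR (in0 OR in1)) OR (in1 NOR ((in0 OR (in0 OR in1)) NOR (in0 OR in1)))) XOR in0

w1 = in0 OR in1
w2 = in0 OR w1 = in0 OR (in0 OR in1)
w3 = w2 NOR w1 = (in0 OR (in0 OR in1)) NOR (in0 OR in1)
w4 = in1 NOR w3 = in1 NOR ((in0 OR (in0 OR in1)) NOR (in0 OR in1))
w5 = w3 OR w4 = ((in0 OR (in0 OR in1)) NOR (in0 OR in1)) OR (in1 NOR ((in0 OR (in0 OR in1)) NOR (in0 OR in1)))
w6 = w5 XOR in0 = (((in0 OR (in0 OR in1)) NOR (in0 OR in1)) OR (in1 NOR ((in0 OR (in0 OR in1)) NOR (in0 OR in1)))) XOR in0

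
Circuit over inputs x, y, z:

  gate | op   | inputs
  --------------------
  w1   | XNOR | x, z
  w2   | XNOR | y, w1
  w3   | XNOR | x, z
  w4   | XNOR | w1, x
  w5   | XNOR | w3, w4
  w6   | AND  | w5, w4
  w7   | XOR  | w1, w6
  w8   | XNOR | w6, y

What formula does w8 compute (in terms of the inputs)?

w1 = x XNOR z
w3 = x XNOR z
w4 = w1 XNOR x = (x XNOR z) XNOR x
w5 = w3 XNOR w4 = (x XNOR z) XNOR ((x XNOR z) XNOR x)
w6 = w5 AND w4 = ((x XNOR z) XNOR ((x XNOR z) XNOR x)) AND ((x XNOR z) XNOR x)
w8 = w6 XNOR y = (((x XNOR z) XNOR ((x XNOR z) XNOR x)) AND ((x XNOR z) XNOR x)) XNOR y

(((x XNOR z) XNOR ((x XNOR z) XNOR x)) AND ((x XNOR z) XNOR x)) XNOR y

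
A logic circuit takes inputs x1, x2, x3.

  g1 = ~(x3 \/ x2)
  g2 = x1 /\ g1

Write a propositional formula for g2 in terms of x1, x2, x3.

g1 = ~(x3 \/ x2)
g2 = x1 /\ g1 = x1 /\ (~(x3 \/ x2))

x1 /\ (~(x3 \/ x2))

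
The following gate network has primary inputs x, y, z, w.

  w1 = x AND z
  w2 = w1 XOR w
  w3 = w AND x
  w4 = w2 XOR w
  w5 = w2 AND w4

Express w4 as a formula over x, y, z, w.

w1 = x AND z
w2 = w1 XOR w = (x AND z) XOR w
w4 = w2 XOR w = ((x AND z) XOR w) XOR w

((x AND z) XOR w) XOR w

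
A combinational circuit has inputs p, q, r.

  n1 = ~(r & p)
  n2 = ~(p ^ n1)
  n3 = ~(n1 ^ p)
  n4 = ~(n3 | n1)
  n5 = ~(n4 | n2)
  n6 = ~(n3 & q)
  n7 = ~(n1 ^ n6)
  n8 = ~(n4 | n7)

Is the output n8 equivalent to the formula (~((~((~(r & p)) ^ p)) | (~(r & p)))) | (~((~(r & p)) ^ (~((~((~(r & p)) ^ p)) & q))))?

No

n1 = ~(r & p)
n3 = ~(n1 ^ p) = ~((~(r & p)) ^ p)
n4 = ~(n3 | n1) = ~((~((~(r & p)) ^ p)) | (~(r & p)))
n6 = ~(n3 & q) = ~((~((~(r & p)) ^ p)) & q)
n7 = ~(n1 ^ n6) = ~((~(r & p)) ^ (~((~((~(r & p)) ^ p)) & q)))
n8 = ~(n4 | n7) = ~((~((~((~(r & p)) ^ p)) | (~(r & p)))) | (~((~(r & p)) ^ (~((~((~(r & p)) ^ p)) & q)))))
At p=0, q=0, r=0: circuit gives 0, formula gives 1.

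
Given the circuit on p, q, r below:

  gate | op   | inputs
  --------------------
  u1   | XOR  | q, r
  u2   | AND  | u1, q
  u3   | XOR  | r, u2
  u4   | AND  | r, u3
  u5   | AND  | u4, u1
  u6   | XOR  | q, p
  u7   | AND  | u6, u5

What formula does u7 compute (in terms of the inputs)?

(q XOR p) AND ((r AND (r XOR ((q XOR r) AND q))) AND (q XOR r))

u1 = q XOR r
u2 = u1 AND q = (q XOR r) AND q
u3 = r XOR u2 = r XOR ((q XOR r) AND q)
u4 = r AND u3 = r AND (r XOR ((q XOR r) AND q))
u5 = u4 AND u1 = (r AND (r XOR ((q XOR r) AND q))) AND (q XOR r)
u6 = q XOR p
u7 = u6 AND u5 = (q XOR p) AND ((r AND (r XOR ((q XOR r) AND q))) AND (q XOR r))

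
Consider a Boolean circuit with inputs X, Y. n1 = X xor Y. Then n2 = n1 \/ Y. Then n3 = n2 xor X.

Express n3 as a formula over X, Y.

((X xor Y) \/ Y) xor X

n1 = X xor Y
n2 = n1 \/ Y = (X xor Y) \/ Y
n3 = n2 xor X = ((X xor Y) \/ Y) xor X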